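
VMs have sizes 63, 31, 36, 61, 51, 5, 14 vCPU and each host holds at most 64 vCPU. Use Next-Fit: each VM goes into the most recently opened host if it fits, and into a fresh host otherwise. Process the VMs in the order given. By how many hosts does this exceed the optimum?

Next-Fit: [63] [31] [36] [61] [51,5] [14] → 6 hosts.
Total size 261 vCPU; any packing needs at least ⌈261/64⌉ = 5 hosts.
An optimal packing achieves that bound: [63] [61] [51,5] [36,14] [31] → 5 hosts.
Excess: 6 − 5 = 1.

1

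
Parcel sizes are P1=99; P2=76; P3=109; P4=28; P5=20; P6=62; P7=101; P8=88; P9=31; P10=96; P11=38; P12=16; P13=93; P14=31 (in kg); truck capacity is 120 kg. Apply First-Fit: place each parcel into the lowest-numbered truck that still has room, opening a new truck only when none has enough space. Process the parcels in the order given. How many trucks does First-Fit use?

9 trucks

Put P1 (99 kg) in truck 1; 21 kg remain.
Put P2 (76 kg) in truck 2; 44 kg remain.
Put P3 (109 kg) in truck 3; 11 kg remain.
Put P4 (28 kg) in truck 2; 16 kg remain.
Put P5 (20 kg) in truck 1; 1 kg remain.
Put P6 (62 kg) in truck 4; 58 kg remain.
Put P7 (101 kg) in truck 5; 19 kg remain.
Put P8 (88 kg) in truck 6; 32 kg remain.
Put P9 (31 kg) in truck 4; 27 kg remain.
Put P10 (96 kg) in truck 7; 24 kg remain.
Put P11 (38 kg) in truck 8; 82 kg remain.
Put P12 (16 kg) in truck 2; 0 kg remain.
Put P13 (93 kg) in truck 9; 27 kg remain.
Put P14 (31 kg) in truck 6; 1 kg remain.
Final trucks: [99,20] [76,28,16] [109] [62,31] [101] [88,31] [96] [38] [93].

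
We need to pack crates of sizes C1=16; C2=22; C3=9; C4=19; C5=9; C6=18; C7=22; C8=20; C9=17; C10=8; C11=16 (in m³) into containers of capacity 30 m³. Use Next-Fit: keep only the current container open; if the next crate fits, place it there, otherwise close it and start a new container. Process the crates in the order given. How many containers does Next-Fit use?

8

C1 (16 m³) → container 1 (remaining 14 m³)
C2 (22 m³) → container 2 (remaining 8 m³)
C3 (9 m³) → container 3 (remaining 21 m³)
C4 (19 m³) → container 3 (remaining 2 m³)
C5 (9 m³) → container 4 (remaining 21 m³)
C6 (18 m³) → container 4 (remaining 3 m³)
C7 (22 m³) → container 5 (remaining 8 m³)
C8 (20 m³) → container 6 (remaining 10 m³)
C9 (17 m³) → container 7 (remaining 13 m³)
C10 (8 m³) → container 7 (remaining 5 m³)
C11 (16 m³) → container 8 (remaining 14 m³)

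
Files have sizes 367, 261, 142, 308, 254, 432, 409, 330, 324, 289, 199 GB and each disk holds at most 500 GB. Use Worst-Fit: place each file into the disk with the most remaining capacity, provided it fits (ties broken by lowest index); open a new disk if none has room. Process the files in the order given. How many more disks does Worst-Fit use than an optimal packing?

Worst-Fit: [367] [261,142] [308] [254,199] [432] [409] [330] [324] [289] → 9 disks.
9 files exceed 250 GB (half the capacity), and no two of those can share a disk, so at least 9 disks are needed.
So 9 is already optimal.

0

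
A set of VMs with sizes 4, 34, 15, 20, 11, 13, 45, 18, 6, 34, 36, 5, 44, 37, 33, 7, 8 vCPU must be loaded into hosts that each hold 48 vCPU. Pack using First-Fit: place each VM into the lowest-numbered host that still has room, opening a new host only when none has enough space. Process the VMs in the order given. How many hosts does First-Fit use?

4 vCPU → host 1 (remaining 44 vCPU)
34 vCPU → host 1 (remaining 10 vCPU)
15 vCPU → host 2 (remaining 33 vCPU)
20 vCPU → host 2 (remaining 13 vCPU)
11 vCPU → host 2 (remaining 2 vCPU)
13 vCPU → host 3 (remaining 35 vCPU)
45 vCPU → host 4 (remaining 3 vCPU)
18 vCPU → host 3 (remaining 17 vCPU)
6 vCPU → host 1 (remaining 4 vCPU)
34 vCPU → host 5 (remaining 14 vCPU)
36 vCPU → host 6 (remaining 12 vCPU)
5 vCPU → host 3 (remaining 12 vCPU)
44 vCPU → host 7 (remaining 4 vCPU)
37 vCPU → host 8 (remaining 11 vCPU)
33 vCPU → host 9 (remaining 15 vCPU)
7 vCPU → host 3 (remaining 5 vCPU)
8 vCPU → host 5 (remaining 6 vCPU)
Final hosts: [4,34,6] [15,20,11] [13,18,5,7] [45] [34,8] [36] [44] [37] [33].

9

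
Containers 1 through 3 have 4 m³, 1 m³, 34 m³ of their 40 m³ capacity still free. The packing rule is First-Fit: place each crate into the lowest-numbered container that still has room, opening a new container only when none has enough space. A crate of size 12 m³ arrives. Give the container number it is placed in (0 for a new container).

3

Containers with room: container 3 (34 m³).
The first with room is container 3.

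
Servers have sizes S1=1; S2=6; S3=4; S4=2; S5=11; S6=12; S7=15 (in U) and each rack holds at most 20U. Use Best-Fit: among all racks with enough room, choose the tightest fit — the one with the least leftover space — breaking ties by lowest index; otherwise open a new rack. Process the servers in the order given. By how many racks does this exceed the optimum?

Best-Fit: [1,6,4,2] [11] [12] [15] → 4 racks.
Total size 51U; any packing needs at least ⌈51/20⌉ = 3 racks.
An optimal packing achieves that bound: [15,4,1] [12,6,2] [11] → 3 racks.
Excess: 4 − 3 = 1.

1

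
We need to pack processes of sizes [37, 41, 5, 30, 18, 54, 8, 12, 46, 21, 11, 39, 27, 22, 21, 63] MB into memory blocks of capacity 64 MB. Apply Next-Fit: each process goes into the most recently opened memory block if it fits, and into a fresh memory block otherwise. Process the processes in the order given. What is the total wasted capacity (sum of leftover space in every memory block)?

185

memory block 1: place 37 MB, 27 MB left
memory block 2: place 41 MB, 23 MB left
memory block 2: place 5 MB, 18 MB left
memory block 3: place 30 MB, 34 MB left
memory block 3: place 18 MB, 16 MB left
memory block 4: place 54 MB, 10 MB left
memory block 4: place 8 MB, 2 MB left
memory block 5: place 12 MB, 52 MB left
memory block 5: place 46 MB, 6 MB left
memory block 6: place 21 MB, 43 MB left
memory block 6: place 11 MB, 32 MB left
memory block 7: place 39 MB, 25 MB left
memory block 8: place 27 MB, 37 MB left
memory block 8: place 22 MB, 15 MB left
memory block 9: place 21 MB, 43 MB left
memory block 10: place 63 MB, 1 MB left
10 memory blocks × 64 MB = 640 MB; used 455 MB; unused 185 MB.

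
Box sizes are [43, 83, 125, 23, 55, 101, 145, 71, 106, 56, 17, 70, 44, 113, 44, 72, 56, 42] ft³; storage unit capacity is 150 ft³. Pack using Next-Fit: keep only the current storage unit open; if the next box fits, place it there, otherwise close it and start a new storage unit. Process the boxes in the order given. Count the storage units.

12 storage units

storage unit 1: place 43 ft³, 107 ft³ left
storage unit 1: place 83 ft³, 24 ft³ left
storage unit 2: place 125 ft³, 25 ft³ left
storage unit 2: place 23 ft³, 2 ft³ left
storage unit 3: place 55 ft³, 95 ft³ left
storage unit 4: place 101 ft³, 49 ft³ left
storage unit 5: place 145 ft³, 5 ft³ left
storage unit 6: place 71 ft³, 79 ft³ left
storage unit 7: place 106 ft³, 44 ft³ left
storage unit 8: place 56 ft³, 94 ft³ left
storage unit 8: place 17 ft³, 77 ft³ left
storage unit 8: place 70 ft³, 7 ft³ left
storage unit 9: place 44 ft³, 106 ft³ left
storage unit 10: place 113 ft³, 37 ft³ left
storage unit 11: place 44 ft³, 106 ft³ left
storage unit 11: place 72 ft³, 34 ft³ left
storage unit 12: place 56 ft³, 94 ft³ left
storage unit 12: place 42 ft³, 52 ft³ left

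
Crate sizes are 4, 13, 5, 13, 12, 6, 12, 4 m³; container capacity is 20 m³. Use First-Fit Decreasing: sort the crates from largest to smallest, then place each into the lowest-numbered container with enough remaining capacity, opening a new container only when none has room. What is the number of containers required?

4

Sorted descending: 13, 13, 12, 12, 6, 5, 4, 4.
13 m³ → container 1 (remaining 7 m³)
13 m³ → container 2 (remaining 7 m³)
12 m³ → container 3 (remaining 8 m³)
12 m³ → container 4 (remaining 8 m³)
6 m³ → container 1 (remaining 1 m³)
5 m³ → container 2 (remaining 2 m³)
4 m³ → container 3 (remaining 4 m³)
4 m³ → container 3 (remaining 0 m³)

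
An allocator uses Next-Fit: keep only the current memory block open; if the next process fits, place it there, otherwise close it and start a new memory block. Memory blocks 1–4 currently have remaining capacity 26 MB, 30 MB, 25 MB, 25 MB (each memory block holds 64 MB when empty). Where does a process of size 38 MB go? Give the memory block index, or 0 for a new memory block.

0

Next-Fit only looks at memory block 4, which has 25 MB free.
38 MB does not fit, so a new memory block is opened.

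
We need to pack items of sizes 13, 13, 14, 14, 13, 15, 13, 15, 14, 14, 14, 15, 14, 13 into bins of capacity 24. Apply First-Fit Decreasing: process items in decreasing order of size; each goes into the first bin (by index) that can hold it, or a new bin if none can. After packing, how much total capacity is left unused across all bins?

142

Sorted descending: 15, 15, 15, 14, 14, 14, 14, 14, 14, 13, 13, 13, 13, 13.
Put 15 in bin 1; 9 remain.
Put 15 in bin 2; 9 remain.
Put 15 in bin 3; 9 remain.
Put 14 in bin 4; 10 remain.
Put 14 in bin 5; 10 remain.
Put 14 in bin 6; 10 remain.
Put 14 in bin 7; 10 remain.
Put 14 in bin 8; 10 remain.
Put 14 in bin 9; 10 remain.
Put 13 in bin 10; 11 remain.
Put 13 in bin 11; 11 remain.
Put 13 in bin 12; 11 remain.
Put 13 in bin 13; 11 remain.
Put 13 in bin 14; 11 remain.
14 bins × 24 = 336; used 194; unused 142.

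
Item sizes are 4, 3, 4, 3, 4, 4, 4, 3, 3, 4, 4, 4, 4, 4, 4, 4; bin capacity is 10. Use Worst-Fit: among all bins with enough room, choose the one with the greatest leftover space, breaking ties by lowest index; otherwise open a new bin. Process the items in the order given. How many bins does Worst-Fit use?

8 bins

bin 1: place 4, 6 left
bin 1: place 3, 3 left
bin 2: place 4, 6 left
bin 2: place 3, 3 left
bin 3: place 4, 6 left
bin 3: place 4, 2 left
bin 4: place 4, 6 left
bin 4: place 3, 3 left
bin 1: place 3, 0 left
bin 5: place 4, 6 left
bin 5: place 4, 2 left
bin 6: place 4, 6 left
bin 6: place 4, 2 left
bin 7: place 4, 6 left
bin 7: place 4, 2 left
bin 8: place 4, 6 left
Final bins: [4,3,3] [4,3] [4,4] [4,3] [4,4] [4,4] [4,4] [4].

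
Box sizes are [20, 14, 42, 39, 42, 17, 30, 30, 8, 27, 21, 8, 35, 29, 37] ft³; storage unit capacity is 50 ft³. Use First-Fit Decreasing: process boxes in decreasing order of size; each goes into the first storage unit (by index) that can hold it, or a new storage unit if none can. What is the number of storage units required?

Sorted descending: 42, 42, 39, 37, 35, 30, 30, 29, 27, 21, 20, 17, 14, 8, 8.
Put 42 ft³ in storage unit 1; 8 ft³ remain.
Put 42 ft³ in storage unit 2; 8 ft³ remain.
Put 39 ft³ in storage unit 3; 11 ft³ remain.
Put 37 ft³ in storage unit 4; 13 ft³ remain.
Put 35 ft³ in storage unit 5; 15 ft³ remain.
Put 30 ft³ in storage unit 6; 20 ft³ remain.
Put 30 ft³ in storage unit 7; 20 ft³ remain.
Put 29 ft³ in storage unit 8; 21 ft³ remain.
Put 27 ft³ in storage unit 9; 23 ft³ remain.
Put 21 ft³ in storage unit 8; 0 ft³ remain.
Put 20 ft³ in storage unit 6; 0 ft³ remain.
Put 17 ft³ in storage unit 7; 3 ft³ remain.
Put 14 ft³ in storage unit 5; 1 ft³ remain.
Put 8 ft³ in storage unit 1; 0 ft³ remain.
Put 8 ft³ in storage unit 2; 0 ft³ remain.
Final storage units: [42,8] [42,8] [39] [37] [35,14] [30,20] [30,17] [29,21] [27].

9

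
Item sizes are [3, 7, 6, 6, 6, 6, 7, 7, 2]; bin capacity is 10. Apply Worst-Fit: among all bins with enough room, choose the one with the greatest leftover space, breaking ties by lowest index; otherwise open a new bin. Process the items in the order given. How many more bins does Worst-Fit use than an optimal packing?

0

Worst-Fit: [3,7] [6,2] [6] [6] [6] [7] [7] → 7 bins.
7 items exceed 5 (half the capacity), and no two of those can share a bin, so at least 7 bins are needed.
So 7 is already optimal.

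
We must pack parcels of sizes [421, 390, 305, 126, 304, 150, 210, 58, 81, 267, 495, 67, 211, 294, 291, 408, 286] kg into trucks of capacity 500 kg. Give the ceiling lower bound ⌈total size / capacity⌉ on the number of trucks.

9

Total size = 421 + 390 + 305 + 126 + 304 + 150 + 210 + 58 + 81 + 267 + 495 + 67 + 211 + 294 + 291 + 408 + 286 = 4364 kg.
⌈4364 / 500⌉ = 9.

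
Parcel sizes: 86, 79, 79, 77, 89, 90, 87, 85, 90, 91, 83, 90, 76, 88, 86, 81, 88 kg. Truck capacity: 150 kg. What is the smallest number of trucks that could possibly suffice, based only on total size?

10

Total size = 86 + 79 + 79 + 77 + 89 + 90 + 87 + 85 + 90 + 91 + 83 + 90 + 76 + 88 + 86 + 81 + 88 = 1445 kg.
⌈1445 / 150⌉ = 10.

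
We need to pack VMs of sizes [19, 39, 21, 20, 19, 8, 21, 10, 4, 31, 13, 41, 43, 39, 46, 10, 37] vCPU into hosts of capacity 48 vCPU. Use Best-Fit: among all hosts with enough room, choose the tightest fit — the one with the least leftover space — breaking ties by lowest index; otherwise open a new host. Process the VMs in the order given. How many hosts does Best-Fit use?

10

host 1: place 19 vCPU, 29 vCPU left
host 2: place 39 vCPU, 9 vCPU left
host 1: place 21 vCPU, 8 vCPU left
host 3: place 20 vCPU, 28 vCPU left
host 3: place 19 vCPU, 9 vCPU left
host 1: place 8 vCPU, 0 vCPU left
host 4: place 21 vCPU, 27 vCPU left
host 4: place 10 vCPU, 17 vCPU left
host 2: place 4 vCPU, 5 vCPU left
host 5: place 31 vCPU, 17 vCPU left
host 4: place 13 vCPU, 4 vCPU left
host 6: place 41 vCPU, 7 vCPU left
host 7: place 43 vCPU, 5 vCPU left
host 8: place 39 vCPU, 9 vCPU left
host 9: place 46 vCPU, 2 vCPU left
host 5: place 10 vCPU, 7 vCPU left
host 10: place 37 vCPU, 11 vCPU left
Final hosts: [19,21,8] [39,4] [20,19] [21,10,13] [31,10] [41] [43] [39] [46] [37].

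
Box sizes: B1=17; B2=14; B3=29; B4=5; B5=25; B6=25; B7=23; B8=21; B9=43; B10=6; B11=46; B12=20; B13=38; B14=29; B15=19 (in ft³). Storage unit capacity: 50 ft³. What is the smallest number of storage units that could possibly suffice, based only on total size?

Total size = 17 + 14 + 29 + 5 + 25 + 25 + 23 + 21 + 43 + 6 + 46 + 20 + 38 + 29 + 19 = 360 ft³.
⌈360 / 50⌉ = 8.

8 storage units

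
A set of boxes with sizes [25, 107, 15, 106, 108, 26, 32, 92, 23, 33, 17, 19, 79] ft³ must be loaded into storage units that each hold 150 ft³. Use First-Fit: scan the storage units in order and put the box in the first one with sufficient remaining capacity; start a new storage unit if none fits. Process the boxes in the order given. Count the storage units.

5

storage unit 1: place 25 ft³, 125 ft³ left
storage unit 1: place 107 ft³, 18 ft³ left
storage unit 1: place 15 ft³, 3 ft³ left
storage unit 2: place 106 ft³, 44 ft³ left
storage unit 3: place 108 ft³, 42 ft³ left
storage unit 2: place 26 ft³, 18 ft³ left
storage unit 3: place 32 ft³, 10 ft³ left
storage unit 4: place 92 ft³, 58 ft³ left
storage unit 4: place 23 ft³, 35 ft³ left
storage unit 4: place 33 ft³, 2 ft³ left
storage unit 2: place 17 ft³, 1 ft³ left
storage unit 5: place 19 ft³, 131 ft³ left
storage unit 5: place 79 ft³, 52 ft³ left
Final storage units: [25,107,15] [106,26,17] [108,32] [92,23,33] [19,79].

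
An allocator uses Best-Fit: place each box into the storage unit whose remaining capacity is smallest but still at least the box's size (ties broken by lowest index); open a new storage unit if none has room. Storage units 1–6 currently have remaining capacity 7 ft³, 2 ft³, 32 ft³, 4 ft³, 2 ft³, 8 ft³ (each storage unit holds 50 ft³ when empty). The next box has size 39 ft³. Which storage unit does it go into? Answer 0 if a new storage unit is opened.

No storage unit has ≥ 39 ft³ free, so a new storage unit is opened.

0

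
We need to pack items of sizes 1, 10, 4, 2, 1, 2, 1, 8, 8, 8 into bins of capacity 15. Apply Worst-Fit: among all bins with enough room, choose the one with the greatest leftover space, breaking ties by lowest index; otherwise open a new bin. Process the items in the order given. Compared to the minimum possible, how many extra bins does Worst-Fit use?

0

Worst-Fit: [1,10,4] [2,1,2,1,8] [8] [8] → 4 bins.
4 items exceed 7.5 (half the capacity), and no two of those can share a bin, so at least 4 bins are needed.
So 4 is already optimal.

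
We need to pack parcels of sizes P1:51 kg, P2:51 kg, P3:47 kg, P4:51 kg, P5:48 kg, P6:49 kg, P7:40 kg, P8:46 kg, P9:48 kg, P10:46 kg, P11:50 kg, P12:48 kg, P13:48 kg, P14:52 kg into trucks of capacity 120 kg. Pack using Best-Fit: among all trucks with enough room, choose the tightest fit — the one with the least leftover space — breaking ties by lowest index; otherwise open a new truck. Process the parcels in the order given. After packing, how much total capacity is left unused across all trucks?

165

P1 (51 kg) → truck 1 (remaining 69 kg)
P2 (51 kg) → truck 1 (remaining 18 kg)
P3 (47 kg) → truck 2 (remaining 73 kg)
P4 (51 kg) → truck 2 (remaining 22 kg)
P5 (48 kg) → truck 3 (remaining 72 kg)
P6 (49 kg) → truck 3 (remaining 23 kg)
P7 (40 kg) → truck 4 (remaining 80 kg)
P8 (46 kg) → truck 4 (remaining 34 kg)
P9 (48 kg) → truck 5 (remaining 72 kg)
P10 (46 kg) → truck 5 (remaining 26 kg)
P11 (50 kg) → truck 6 (remaining 70 kg)
P12 (48 kg) → truck 6 (remaining 22 kg)
P13 (48 kg) → truck 7 (remaining 72 kg)
P14 (52 kg) → truck 7 (remaining 20 kg)
7 trucks × 120 kg = 840 kg; used 675 kg; unused 165 kg.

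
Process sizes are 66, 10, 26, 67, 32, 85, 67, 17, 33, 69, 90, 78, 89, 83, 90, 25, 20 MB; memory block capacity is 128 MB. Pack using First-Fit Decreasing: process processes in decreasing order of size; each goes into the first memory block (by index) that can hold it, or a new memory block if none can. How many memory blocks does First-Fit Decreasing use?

Sorted descending: 90, 90, 89, 85, 83, 78, 69, 67, 67, 66, 33, 32, 26, 25, 20, 17, 10.
memory block 1: place 90 MB, 38 MB left
memory block 2: place 90 MB, 38 MB left
memory block 3: place 89 MB, 39 MB left
memory block 4: place 85 MB, 43 MB left
memory block 5: place 83 MB, 45 MB left
memory block 6: place 78 MB, 50 MB left
memory block 7: place 69 MB, 59 MB left
memory block 8: place 67 MB, 61 MB left
memory block 9: place 67 MB, 61 MB left
memory block 10: place 66 MB, 62 MB left
memory block 1: place 33 MB, 5 MB left
memory block 2: place 32 MB, 6 MB left
memory block 3: place 26 MB, 13 MB left
memory block 4: place 25 MB, 18 MB left
memory block 5: place 20 MB, 25 MB left
memory block 4: place 17 MB, 1 MB left
memory block 3: place 10 MB, 3 MB left
Final memory blocks: [90,33] [90,32] [89,26,10] [85,25,17] [83,20] [78] [69] [67] [67] [66].

10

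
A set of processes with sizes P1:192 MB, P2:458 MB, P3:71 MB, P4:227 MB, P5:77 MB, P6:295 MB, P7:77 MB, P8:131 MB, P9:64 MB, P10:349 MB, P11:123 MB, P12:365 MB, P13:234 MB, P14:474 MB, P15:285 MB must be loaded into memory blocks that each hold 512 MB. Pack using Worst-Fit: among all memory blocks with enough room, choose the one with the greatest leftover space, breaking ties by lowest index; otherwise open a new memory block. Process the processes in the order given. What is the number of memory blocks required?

9 memory blocks

memory block 1: place P1 (192 MB), 320 MB left
memory block 2: place P2 (458 MB), 54 MB left
memory block 1: place P3 (71 MB), 249 MB left
memory block 1: place P4 (227 MB), 22 MB left
memory block 3: place P5 (77 MB), 435 MB left
memory block 3: place P6 (295 MB), 140 MB left
memory block 3: place P7 (77 MB), 63 MB left
memory block 4: place P8 (131 MB), 381 MB left
memory block 4: place P9 (64 MB), 317 MB left
memory block 5: place P10 (349 MB), 163 MB left
memory block 4: place P11 (123 MB), 194 MB left
memory block 6: place P12 (365 MB), 147 MB left
memory block 7: place P13 (234 MB), 278 MB left
memory block 8: place P14 (474 MB), 38 MB left
memory block 9: place P15 (285 MB), 227 MB left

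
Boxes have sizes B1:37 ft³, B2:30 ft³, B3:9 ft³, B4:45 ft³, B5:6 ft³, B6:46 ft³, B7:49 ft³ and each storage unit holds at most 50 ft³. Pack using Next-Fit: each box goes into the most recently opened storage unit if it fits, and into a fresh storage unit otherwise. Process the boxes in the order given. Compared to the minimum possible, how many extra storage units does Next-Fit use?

1

Next-Fit: [37] [30,9] [45] [6] [46] [49] → 6 storage units.
Total size 222 ft³; any packing needs at least ⌈222/50⌉ = 5 storage units.
An optimal packing achieves that bound: [49] [46] [45] [37,9] [30,6] → 5 storage units.
Excess: 6 − 5 = 1.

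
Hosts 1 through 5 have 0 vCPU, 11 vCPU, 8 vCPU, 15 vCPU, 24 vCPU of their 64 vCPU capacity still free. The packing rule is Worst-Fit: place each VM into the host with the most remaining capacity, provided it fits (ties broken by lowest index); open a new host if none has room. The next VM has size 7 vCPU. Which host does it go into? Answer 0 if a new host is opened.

5

Hosts with room: host 2 (11 vCPU), host 3 (8 vCPU), host 4 (15 vCPU), host 5 (24 vCPU).
Most room is host 5 with 24 vCPU free.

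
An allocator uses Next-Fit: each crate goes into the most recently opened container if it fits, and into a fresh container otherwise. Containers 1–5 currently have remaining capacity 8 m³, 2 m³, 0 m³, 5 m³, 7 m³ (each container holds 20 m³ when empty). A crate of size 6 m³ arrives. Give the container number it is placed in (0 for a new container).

5

Next-Fit only looks at container 5, which has 7 m³ free.
6 m³ fits there.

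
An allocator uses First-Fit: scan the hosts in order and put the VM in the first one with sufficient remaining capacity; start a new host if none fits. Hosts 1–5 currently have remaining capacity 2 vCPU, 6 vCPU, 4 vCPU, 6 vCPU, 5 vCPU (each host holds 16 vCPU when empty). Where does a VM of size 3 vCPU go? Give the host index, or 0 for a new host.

Hosts with room: host 2 (6 vCPU), host 3 (4 vCPU), host 4 (6 vCPU), host 5 (5 vCPU).
The first with room is host 2.

2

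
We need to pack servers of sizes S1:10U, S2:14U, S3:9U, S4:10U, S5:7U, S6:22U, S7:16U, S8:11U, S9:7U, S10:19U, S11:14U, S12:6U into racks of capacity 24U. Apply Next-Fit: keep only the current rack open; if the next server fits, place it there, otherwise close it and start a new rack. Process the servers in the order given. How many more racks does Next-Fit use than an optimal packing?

1

Next-Fit: [10,14] [9,10] [7] [22] [16] [11,7] [19] [14,6] → 8 racks.
Total size 145U; any packing needs at least ⌈145/24⌉ = 7 racks.
An optimal packing achieves that bound: [22] [19] [16,7] [14,10] [14,10] [11,9] [7,6] → 7 racks.
Excess: 8 − 7 = 1.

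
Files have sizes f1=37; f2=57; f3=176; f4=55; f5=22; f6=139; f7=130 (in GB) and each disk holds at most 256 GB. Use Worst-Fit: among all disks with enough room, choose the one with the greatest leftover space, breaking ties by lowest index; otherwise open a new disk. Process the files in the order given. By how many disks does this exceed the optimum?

1

Worst-Fit: [37,57,55,22] [176] [139] [130] → 4 disks.
Total size 616 GB; any packing needs at least ⌈616/256⌉ = 3 disks.
An optimal packing achieves that bound: [176,57,22] [139,55,37] [130] → 3 disks.
Excess: 4 − 3 = 1.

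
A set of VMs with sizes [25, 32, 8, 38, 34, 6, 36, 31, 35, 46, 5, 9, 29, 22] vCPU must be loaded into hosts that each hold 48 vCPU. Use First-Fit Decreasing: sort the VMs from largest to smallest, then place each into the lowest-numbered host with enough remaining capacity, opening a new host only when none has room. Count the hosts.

Sorted descending: 46, 38, 36, 35, 34, 32, 31, 29, 25, 22, 9, 8, 6, 5.
Put 46 vCPU in host 1; 2 vCPU remain.
Put 38 vCPU in host 2; 10 vCPU remain.
Put 36 vCPU in host 3; 12 vCPU remain.
Put 35 vCPU in host 4; 13 vCPU remain.
Put 34 vCPU in host 5; 14 vCPU remain.
Put 32 vCPU in host 6; 16 vCPU remain.
Put 31 vCPU in host 7; 17 vCPU remain.
Put 29 vCPU in host 8; 19 vCPU remain.
Put 25 vCPU in host 9; 23 vCPU remain.
Put 22 vCPU in host 9; 1 vCPU remain.
Put 9 vCPU in host 2; 1 vCPU remain.
Put 8 vCPU in host 3; 4 vCPU remain.
Put 6 vCPU in host 4; 7 vCPU remain.
Put 5 vCPU in host 4; 2 vCPU remain.
Final hosts: [46] [38,9] [36,8] [35,6,5] [34] [32] [31] [29] [25,22].

9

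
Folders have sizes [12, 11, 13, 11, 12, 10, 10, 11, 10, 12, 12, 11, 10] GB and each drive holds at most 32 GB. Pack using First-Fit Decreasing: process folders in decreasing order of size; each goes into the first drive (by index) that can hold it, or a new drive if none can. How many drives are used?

6

Sorted descending: 13, 12, 12, 12, 12, 11, 11, 11, 11, 10, 10, 10, 10.
13 GB → drive 1 (remaining 19 GB)
12 GB → drive 1 (remaining 7 GB)
12 GB → drive 2 (remaining 20 GB)
12 GB → drive 2 (remaining 8 GB)
12 GB → drive 3 (remaining 20 GB)
11 GB → drive 3 (remaining 9 GB)
11 GB → drive 4 (remaining 21 GB)
11 GB → drive 4 (remaining 10 GB)
11 GB → drive 5 (remaining 21 GB)
10 GB → drive 4 (remaining 0 GB)
10 GB → drive 5 (remaining 11 GB)
10 GB → drive 5 (remaining 1 GB)
10 GB → drive 6 (remaining 22 GB)
Final drives: [13,12] [12,12] [12,11] [11,11,10] [11,10,10] [10].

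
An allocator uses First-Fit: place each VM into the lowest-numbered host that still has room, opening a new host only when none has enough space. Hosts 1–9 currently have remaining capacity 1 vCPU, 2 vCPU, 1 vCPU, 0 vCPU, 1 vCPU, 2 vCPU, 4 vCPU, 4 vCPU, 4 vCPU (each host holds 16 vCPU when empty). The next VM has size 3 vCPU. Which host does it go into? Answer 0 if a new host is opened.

7

Hosts with room: host 7 (4 vCPU), host 8 (4 vCPU), host 9 (4 vCPU).
The first with room is host 7.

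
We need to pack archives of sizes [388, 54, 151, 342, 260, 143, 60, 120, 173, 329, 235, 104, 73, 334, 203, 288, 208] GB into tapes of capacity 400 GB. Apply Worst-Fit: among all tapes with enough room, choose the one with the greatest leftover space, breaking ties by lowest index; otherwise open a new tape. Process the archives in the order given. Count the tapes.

11

tape 1: place 388 GB, 12 GB left
tape 2: place 54 GB, 346 GB left
tape 2: place 151 GB, 195 GB left
tape 3: place 342 GB, 58 GB left
tape 4: place 260 GB, 140 GB left
tape 2: place 143 GB, 52 GB left
tape 4: place 60 GB, 80 GB left
tape 5: place 120 GB, 280 GB left
tape 5: place 173 GB, 107 GB left
tape 6: place 329 GB, 71 GB left
tape 7: place 235 GB, 165 GB left
tape 7: place 104 GB, 61 GB left
tape 5: place 73 GB, 34 GB left
tape 8: place 334 GB, 66 GB left
tape 9: place 203 GB, 197 GB left
tape 10: place 288 GB, 112 GB left
tape 11: place 208 GB, 192 GB left
Final tapes: [388] [54,151,143] [342] [260,60] [120,173,73] [329] [235,104] [334] [203] [288] [208].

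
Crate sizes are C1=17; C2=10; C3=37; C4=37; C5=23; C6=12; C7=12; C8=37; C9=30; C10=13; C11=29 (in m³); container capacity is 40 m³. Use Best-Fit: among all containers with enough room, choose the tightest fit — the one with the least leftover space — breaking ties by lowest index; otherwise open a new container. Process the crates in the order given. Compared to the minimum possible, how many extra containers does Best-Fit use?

1

Best-Fit: [17,10,12] [37] [37] [23,12] [37] [30] [13] [29] → 8 containers.
Total size 257 m³; any packing needs at least ⌈257/40⌉ = 7 containers.
An optimal packing achieves that bound: [37] [37] [37] [30,10] [29] [23,17] [13,12,12] → 7 containers.
Excess: 8 − 7 = 1.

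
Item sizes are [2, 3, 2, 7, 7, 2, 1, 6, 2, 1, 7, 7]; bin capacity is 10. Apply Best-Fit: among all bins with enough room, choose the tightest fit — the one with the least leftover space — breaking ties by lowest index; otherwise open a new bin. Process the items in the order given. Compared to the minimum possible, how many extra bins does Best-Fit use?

Best-Fit: [2,3,2,2,1] [7,2,1] [7] [6] [7] [7] → 6 bins.
Total size 47; any packing needs at least ⌈47/10⌉ = 5 bins.
An optimal packing achieves that bound: [7,3] [7,2,1] [7,2,1] [7,2] [6,2] → 5 bins.
Excess: 6 − 5 = 1.

1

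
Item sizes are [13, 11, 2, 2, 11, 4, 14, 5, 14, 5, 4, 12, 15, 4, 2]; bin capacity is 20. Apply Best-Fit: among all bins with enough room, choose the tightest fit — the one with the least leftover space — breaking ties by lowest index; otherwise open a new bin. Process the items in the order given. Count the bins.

7 bins

Put 13 in bin 1; 7 remain.
Put 11 in bin 2; 9 remain.
Put 2 in bin 1; 5 remain.
Put 2 in bin 1; 3 remain.
Put 11 in bin 3; 9 remain.
Put 4 in bin 2; 5 remain.
Put 14 in bin 4; 6 remain.
Put 5 in bin 2; 0 remain.
Put 14 in bin 5; 6 remain.
Put 5 in bin 4; 1 remain.
Put 4 in bin 5; 2 remain.
Put 12 in bin 6; 8 remain.
Put 15 in bin 7; 5 remain.
Put 4 in bin 7; 1 remain.
Put 2 in bin 5; 0 remain.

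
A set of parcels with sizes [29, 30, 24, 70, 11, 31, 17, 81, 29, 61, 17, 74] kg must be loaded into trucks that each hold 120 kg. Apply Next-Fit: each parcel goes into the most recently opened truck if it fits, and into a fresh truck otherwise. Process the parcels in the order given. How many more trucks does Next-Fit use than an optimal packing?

1

Next-Fit: [29,30,24] [70,11,31] [17,81] [29,61,17] [74] → 5 trucks.
Total size 474 kg; any packing needs at least ⌈474/120⌉ = 4 trucks.
An optimal packing achieves that bound: [81,24,11] [74,29,17] [70,31,17] [61,30,29] → 4 trucks.
Excess: 5 − 4 = 1.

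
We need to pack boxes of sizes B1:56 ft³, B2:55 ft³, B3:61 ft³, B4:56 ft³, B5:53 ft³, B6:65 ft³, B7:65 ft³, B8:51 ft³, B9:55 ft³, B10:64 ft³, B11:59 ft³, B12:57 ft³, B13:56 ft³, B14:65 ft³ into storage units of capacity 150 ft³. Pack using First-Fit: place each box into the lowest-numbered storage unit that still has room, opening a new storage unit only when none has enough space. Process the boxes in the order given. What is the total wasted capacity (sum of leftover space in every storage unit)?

storage unit 1: place B1 (56 ft³), 94 ft³ left
storage unit 1: place B2 (55 ft³), 39 ft³ left
storage unit 2: place B3 (61 ft³), 89 ft³ left
storage unit 2: place B4 (56 ft³), 33 ft³ left
storage unit 3: place B5 (53 ft³), 97 ft³ left
storage unit 3: place B6 (65 ft³), 32 ft³ left
storage unit 4: place B7 (65 ft³), 85 ft³ left
storage unit 4: place B8 (51 ft³), 34 ft³ left
storage unit 5: place B9 (55 ft³), 95 ft³ left
storage unit 5: place B10 (64 ft³), 31 ft³ left
storage unit 6: place B11 (59 ft³), 91 ft³ left
storage unit 6: place B12 (57 ft³), 34 ft³ left
storage unit 7: place B13 (56 ft³), 94 ft³ left
storage unit 7: place B14 (65 ft³), 29 ft³ left
7 storage units × 150 ft³ = 1050 ft³; used 818 ft³; unused 232 ft³.

232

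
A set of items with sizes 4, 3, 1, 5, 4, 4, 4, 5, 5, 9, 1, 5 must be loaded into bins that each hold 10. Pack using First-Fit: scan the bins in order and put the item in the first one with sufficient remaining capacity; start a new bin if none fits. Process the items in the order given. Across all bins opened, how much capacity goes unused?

4 → bin 1 (remaining 6)
3 → bin 1 (remaining 3)
1 → bin 1 (remaining 2)
5 → bin 2 (remaining 5)
4 → bin 2 (remaining 1)
4 → bin 3 (remaining 6)
4 → bin 3 (remaining 2)
5 → bin 4 (remaining 5)
5 → bin 4 (remaining 0)
9 → bin 5 (remaining 1)
1 → bin 1 (remaining 1)
5 → bin 6 (remaining 5)
6 bins × 10 = 60; used 50; unused 10.

10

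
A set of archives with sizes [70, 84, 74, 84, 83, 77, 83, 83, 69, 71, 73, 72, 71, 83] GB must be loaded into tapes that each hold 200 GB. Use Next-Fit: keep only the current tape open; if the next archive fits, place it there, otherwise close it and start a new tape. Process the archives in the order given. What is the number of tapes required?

tape 1: place 70 GB, 130 GB left
tape 1: place 84 GB, 46 GB left
tape 2: place 74 GB, 126 GB left
tape 2: place 84 GB, 42 GB left
tape 3: place 83 GB, 117 GB left
tape 3: place 77 GB, 40 GB left
tape 4: place 83 GB, 117 GB left
tape 4: place 83 GB, 34 GB left
tape 5: place 69 GB, 131 GB left
tape 5: place 71 GB, 60 GB left
tape 6: place 73 GB, 127 GB left
tape 6: place 72 GB, 55 GB left
tape 7: place 71 GB, 129 GB left
tape 7: place 83 GB, 46 GB left
Final tapes: [70,84] [74,84] [83,77] [83,83] [69,71] [73,72] [71,83].

7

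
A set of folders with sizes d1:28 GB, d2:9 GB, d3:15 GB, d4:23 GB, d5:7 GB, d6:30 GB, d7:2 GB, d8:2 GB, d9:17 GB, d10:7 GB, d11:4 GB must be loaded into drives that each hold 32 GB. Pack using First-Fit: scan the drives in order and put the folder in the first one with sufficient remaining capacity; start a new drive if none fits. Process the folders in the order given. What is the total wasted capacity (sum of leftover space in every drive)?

16

d1 (28 GB) → drive 1 (remaining 4 GB)
d2 (9 GB) → drive 2 (remaining 23 GB)
d3 (15 GB) → drive 2 (remaining 8 GB)
d4 (23 GB) → drive 3 (remaining 9 GB)
d5 (7 GB) → drive 2 (remaining 1 GB)
d6 (30 GB) → drive 4 (remaining 2 GB)
d7 (2 GB) → drive 1 (remaining 2 GB)
d8 (2 GB) → drive 1 (remaining 0 GB)
d9 (17 GB) → drive 5 (remaining 15 GB)
d10 (7 GB) → drive 3 (remaining 2 GB)
d11 (4 GB) → drive 5 (remaining 11 GB)
5 drives × 32 GB = 160 GB; used 144 GB; unused 16 GB.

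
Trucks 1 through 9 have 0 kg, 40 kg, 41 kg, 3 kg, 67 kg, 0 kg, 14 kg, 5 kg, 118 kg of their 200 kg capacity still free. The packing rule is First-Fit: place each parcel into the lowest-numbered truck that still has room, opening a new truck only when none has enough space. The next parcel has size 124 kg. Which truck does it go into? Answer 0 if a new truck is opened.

0

No truck has ≥ 124 kg free, so a new truck is opened.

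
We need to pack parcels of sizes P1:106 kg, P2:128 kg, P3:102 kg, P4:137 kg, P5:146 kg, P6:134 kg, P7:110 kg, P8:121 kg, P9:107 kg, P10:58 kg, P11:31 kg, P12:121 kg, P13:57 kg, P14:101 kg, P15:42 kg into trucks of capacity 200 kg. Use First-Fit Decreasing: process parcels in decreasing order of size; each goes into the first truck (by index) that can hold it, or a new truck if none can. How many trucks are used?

11 trucks

Sorted descending: 146, 137, 134, 128, 121, 121, 110, 107, 106, 102, 101, 58, 57, 42, 31.
truck 1: place 146 kg, 54 kg left
truck 2: place 137 kg, 63 kg left
truck 3: place 134 kg, 66 kg left
truck 4: place 128 kg, 72 kg left
truck 5: place 121 kg, 79 kg left
truck 6: place 121 kg, 79 kg left
truck 7: place 110 kg, 90 kg left
truck 8: place 107 kg, 93 kg left
truck 9: place 106 kg, 94 kg left
truck 10: place 102 kg, 98 kg left
truck 11: place 101 kg, 99 kg left
truck 2: place 58 kg, 5 kg left
truck 3: place 57 kg, 9 kg left
truck 1: place 42 kg, 12 kg left
truck 4: place 31 kg, 41 kg left
Final trucks: [146,42] [137,58] [134,57] [128,31] [121] [121] [110] [107] [106] [102] [101].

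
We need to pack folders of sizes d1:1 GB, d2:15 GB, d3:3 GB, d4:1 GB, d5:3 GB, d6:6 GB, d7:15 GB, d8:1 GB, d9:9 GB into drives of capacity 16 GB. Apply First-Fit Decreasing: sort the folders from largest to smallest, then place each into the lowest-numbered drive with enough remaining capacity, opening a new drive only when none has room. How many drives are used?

4

Sorted descending: 15, 15, 9, 6, 3, 3, 1, 1, 1.
drive 1: place 15 GB, 1 GB left
drive 2: place 15 GB, 1 GB left
drive 3: place 9 GB, 7 GB left
drive 3: place 6 GB, 1 GB left
drive 4: place 3 GB, 13 GB left
drive 4: place 3 GB, 10 GB left
drive 1: place 1 GB, 0 GB left
drive 2: place 1 GB, 0 GB left
drive 3: place 1 GB, 0 GB left
Final drives: [15,1] [15,1] [9,6,1] [3,3].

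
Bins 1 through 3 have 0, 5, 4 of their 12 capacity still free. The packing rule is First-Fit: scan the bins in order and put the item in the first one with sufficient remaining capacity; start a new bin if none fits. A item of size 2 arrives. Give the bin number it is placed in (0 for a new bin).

Bins with room: bin 2 (5), bin 3 (4).
The first with room is bin 2.

2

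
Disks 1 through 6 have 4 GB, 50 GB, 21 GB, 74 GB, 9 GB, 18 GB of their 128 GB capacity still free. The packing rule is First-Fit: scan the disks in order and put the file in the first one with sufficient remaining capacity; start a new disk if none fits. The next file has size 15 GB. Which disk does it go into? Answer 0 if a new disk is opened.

2

Disks with room: disk 2 (50 GB), disk 3 (21 GB), disk 4 (74 GB), disk 6 (18 GB).
The first with room is disk 2.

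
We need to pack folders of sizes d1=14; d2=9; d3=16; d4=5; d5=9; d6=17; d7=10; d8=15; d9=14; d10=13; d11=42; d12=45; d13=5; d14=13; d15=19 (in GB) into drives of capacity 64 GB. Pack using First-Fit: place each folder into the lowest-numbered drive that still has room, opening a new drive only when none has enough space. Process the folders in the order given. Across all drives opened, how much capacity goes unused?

d1 (14 GB) → drive 1 (remaining 50 GB)
d2 (9 GB) → drive 1 (remaining 41 GB)
d3 (16 GB) → drive 1 (remaining 25 GB)
d4 (5 GB) → drive 1 (remaining 20 GB)
d5 (9 GB) → drive 1 (remaining 11 GB)
d6 (17 GB) → drive 2 (remaining 47 GB)
d7 (10 GB) → drive 1 (remaining 1 GB)
d8 (15 GB) → drive 2 (remaining 32 GB)
d9 (14 GB) → drive 2 (remaining 18 GB)
d10 (13 GB) → drive 2 (remaining 5 GB)
d11 (42 GB) → drive 3 (remaining 22 GB)
d12 (45 GB) → drive 4 (remaining 19 GB)
d13 (5 GB) → drive 2 (remaining 0 GB)
d14 (13 GB) → drive 3 (remaining 9 GB)
d15 (19 GB) → drive 4 (remaining 0 GB)
4 drives × 64 GB = 256 GB; used 246 GB; unused 10 GB.

10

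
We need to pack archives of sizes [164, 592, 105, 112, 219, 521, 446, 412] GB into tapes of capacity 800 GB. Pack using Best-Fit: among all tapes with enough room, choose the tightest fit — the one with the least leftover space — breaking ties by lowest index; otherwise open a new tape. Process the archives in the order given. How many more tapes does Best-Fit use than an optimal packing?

1

Best-Fit: [164,592] [105,112,219] [521] [446] [412] → 5 tapes.
Total size 2571 GB; any packing needs at least ⌈2571/800⌉ = 4 tapes.
An optimal packing achieves that bound: [592,164] [521,219] [446,112,105] [412] → 4 tapes.
Excess: 5 − 4 = 1.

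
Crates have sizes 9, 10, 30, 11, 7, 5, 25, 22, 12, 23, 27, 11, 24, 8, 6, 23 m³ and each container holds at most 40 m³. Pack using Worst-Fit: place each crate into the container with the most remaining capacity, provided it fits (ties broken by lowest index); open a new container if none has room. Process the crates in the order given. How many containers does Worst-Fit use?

9 m³ → container 1 (remaining 31 m³)
10 m³ → container 1 (remaining 21 m³)
30 m³ → container 2 (remaining 10 m³)
11 m³ → container 1 (remaining 10 m³)
7 m³ → container 1 (remaining 3 m³)
5 m³ → container 2 (remaining 5 m³)
25 m³ → container 3 (remaining 15 m³)
22 m³ → container 4 (remaining 18 m³)
12 m³ → container 4 (remaining 6 m³)
23 m³ → container 5 (remaining 17 m³)
27 m³ → container 6 (remaining 13 m³)
11 m³ → container 5 (remaining 6 m³)
24 m³ → container 7 (remaining 16 m³)
8 m³ → container 7 (remaining 8 m³)
6 m³ → container 3 (remaining 9 m³)
23 m³ → container 8 (remaining 17 m³)
Final containers: [9,10,11,7] [30,5] [25,6] [22,12] [23,11] [27] [24,8] [23].

8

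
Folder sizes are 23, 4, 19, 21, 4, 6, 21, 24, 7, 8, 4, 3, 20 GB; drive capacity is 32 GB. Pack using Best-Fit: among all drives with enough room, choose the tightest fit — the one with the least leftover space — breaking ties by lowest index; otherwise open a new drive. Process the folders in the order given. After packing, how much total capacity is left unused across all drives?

28

23 GB → drive 1 (remaining 9 GB)
4 GB → drive 1 (remaining 5 GB)
19 GB → drive 2 (remaining 13 GB)
21 GB → drive 3 (remaining 11 GB)
4 GB → drive 1 (remaining 1 GB)
6 GB → drive 3 (remaining 5 GB)
21 GB → drive 4 (remaining 11 GB)
24 GB → drive 5 (remaining 8 GB)
7 GB → drive 5 (remaining 1 GB)
8 GB → drive 4 (remaining 3 GB)
4 GB → drive 3 (remaining 1 GB)
3 GB → drive 4 (remaining 0 GB)
20 GB → drive 6 (remaining 12 GB)
6 drives × 32 GB = 192 GB; used 164 GB; unused 28 GB.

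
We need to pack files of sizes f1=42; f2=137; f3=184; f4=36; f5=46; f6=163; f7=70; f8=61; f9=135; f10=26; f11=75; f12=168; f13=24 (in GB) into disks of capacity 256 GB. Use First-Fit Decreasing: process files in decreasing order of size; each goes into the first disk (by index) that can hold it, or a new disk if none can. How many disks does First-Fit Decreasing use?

5 disks

Sorted descending: 184, 168, 163, 137, 135, 75, 70, 61, 46, 42, 36, 26, 24.
184 GB → disk 1 (remaining 72 GB)
168 GB → disk 2 (remaining 88 GB)
163 GB → disk 3 (remaining 93 GB)
137 GB → disk 4 (remaining 119 GB)
135 GB → disk 5 (remaining 121 GB)
75 GB → disk 2 (remaining 13 GB)
70 GB → disk 1 (remaining 2 GB)
61 GB → disk 3 (remaining 32 GB)
46 GB → disk 4 (remaining 73 GB)
42 GB → disk 4 (remaining 31 GB)
36 GB → disk 5 (remaining 85 GB)
26 GB → disk 3 (remaining 6 GB)
24 GB → disk 4 (remaining 7 GB)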